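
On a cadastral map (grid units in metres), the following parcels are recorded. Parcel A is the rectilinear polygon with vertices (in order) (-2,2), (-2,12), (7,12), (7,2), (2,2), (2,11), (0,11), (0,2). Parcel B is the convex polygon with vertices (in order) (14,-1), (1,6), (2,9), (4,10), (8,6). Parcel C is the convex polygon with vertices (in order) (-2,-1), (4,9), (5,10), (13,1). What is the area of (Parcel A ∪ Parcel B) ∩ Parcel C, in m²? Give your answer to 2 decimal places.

|Parcel A ∪ Parcel B| = 89.0769.
|(Parcel A ∪ Parcel B) ∩ Parcel C| = 45.63.

45.63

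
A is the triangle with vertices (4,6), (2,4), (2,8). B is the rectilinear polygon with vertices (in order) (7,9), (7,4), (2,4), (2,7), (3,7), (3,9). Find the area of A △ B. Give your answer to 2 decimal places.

20.00

|A| = 4, |B| = 23, |A∩B| = 3.5.
|A △ B| = |A| + |B| − 2·|A∩B| = 4 + 23 − 7 = 20.00.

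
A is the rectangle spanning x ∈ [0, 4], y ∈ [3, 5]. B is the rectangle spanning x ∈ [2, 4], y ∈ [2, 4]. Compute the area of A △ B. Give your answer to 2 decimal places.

|A∩B|: x∈[2,4], y∈[3,4] → 2·1 = 2.
|A △ B| = |A| + |B| − 2·|A∩B| = 8 + 4 − 4 = 8.00.

8.00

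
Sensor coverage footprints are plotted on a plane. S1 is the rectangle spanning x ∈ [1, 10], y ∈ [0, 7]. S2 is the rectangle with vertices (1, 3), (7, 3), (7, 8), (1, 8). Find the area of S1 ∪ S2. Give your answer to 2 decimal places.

By inclusion–exclusion:
Individual areas: |S1| = 63, |S2| = 30.
|S1∩S2|: x∈[1,7], y∈[3,7] → 6·4 = 24.
|S1 ∪ S2| = 93 − 24 = 69.00.

69.00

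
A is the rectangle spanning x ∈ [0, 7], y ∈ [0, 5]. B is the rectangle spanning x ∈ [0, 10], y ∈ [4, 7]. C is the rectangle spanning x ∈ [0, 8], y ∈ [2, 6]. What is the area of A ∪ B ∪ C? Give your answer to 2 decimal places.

60.00

By inclusion–exclusion:
Individual areas: |A| = 35, |B| = 30, |C| = 32.
|A∩B|: x∈[0,7], y∈[4,5] → 7·1 = 7.
|A∩C|: x∈[0,7], y∈[2,5] → 7·3 = 21.
|B∩C|: x∈[0,8], y∈[4,6] → 8·2 = 16.
|A∩B∩C| = 7.
|A ∪ B ∪ C| = 97 − 44 + 7 = 60.00.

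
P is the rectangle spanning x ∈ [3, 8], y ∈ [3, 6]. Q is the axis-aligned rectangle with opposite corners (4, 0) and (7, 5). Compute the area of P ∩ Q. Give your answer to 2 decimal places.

6.00

|P∩Q|: x∈[4,7], y∈[3,5] → 3·2 = 6.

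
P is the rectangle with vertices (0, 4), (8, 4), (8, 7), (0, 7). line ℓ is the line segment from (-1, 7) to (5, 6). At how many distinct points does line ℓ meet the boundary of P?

The segment meets the boundary at (0,6.833).

1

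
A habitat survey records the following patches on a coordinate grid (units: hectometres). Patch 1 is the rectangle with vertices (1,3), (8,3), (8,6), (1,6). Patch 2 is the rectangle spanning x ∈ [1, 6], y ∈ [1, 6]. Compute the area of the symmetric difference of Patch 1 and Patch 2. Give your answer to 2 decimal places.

16.00

|Patch 1∩Patch 2|: x∈[1,6], y∈[3,6] → 5·3 = 15.
|Patch 1 △ Patch 2| = |Patch 1| + |Patch 2| − 2·|Patch 1∩Patch 2| = 21 + 25 − 30 = 16.00.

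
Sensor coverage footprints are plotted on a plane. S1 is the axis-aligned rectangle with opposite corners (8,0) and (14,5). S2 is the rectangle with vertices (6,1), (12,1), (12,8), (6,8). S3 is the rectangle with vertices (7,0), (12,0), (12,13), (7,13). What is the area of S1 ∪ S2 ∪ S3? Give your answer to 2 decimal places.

82.00

By inclusion–exclusion:
Individual areas: |S1| = 30, |S2| = 42, |S3| = 65.
|S1∩S2|: x∈[8,12], y∈[1,5] → 4·4 = 16.
|S1∩S3|: x∈[8,12], y∈[0,5] → 4·5 = 20.
|S2∩S3|: x∈[7,12], y∈[1,8] → 5·7 = 35.
|S1∩S2∩S3| = 16.
|S1 ∪ S2 ∪ S3| = 137 − 71 + 16 = 82.00.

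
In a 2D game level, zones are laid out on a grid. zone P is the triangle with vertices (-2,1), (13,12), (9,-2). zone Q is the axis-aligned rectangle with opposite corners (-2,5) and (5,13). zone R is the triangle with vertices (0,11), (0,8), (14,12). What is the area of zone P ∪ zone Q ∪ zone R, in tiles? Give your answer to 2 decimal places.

By inclusion–exclusion:
Individual areas: |zone P| = 83, |zone Q| = 56, |zone R| = 21.
|zone P∩zone Q| = 0.8758.
|zone P∩zone R| = 0.0754.
|zone Q∩zone R| = 12.3214.
|zone P∩zone Q∩zone R| = 0.
|zone P ∪ zone Q ∪ zone R| = 160 − 13.2726 + 0 = 146.73.

146.73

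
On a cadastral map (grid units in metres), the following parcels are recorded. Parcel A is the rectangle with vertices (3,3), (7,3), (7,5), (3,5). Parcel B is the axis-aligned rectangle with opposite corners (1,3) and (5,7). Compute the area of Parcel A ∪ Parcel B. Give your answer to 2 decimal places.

By inclusion–exclusion:
Individual areas: |Parcel A| = 8, |Parcel B| = 16.
|Parcel A∩Parcel B|: x∈[3,5], y∈[3,5] → 2·2 = 4.
|Parcel A ∪ Parcel B| = 24 − 4 = 20.00.

20.00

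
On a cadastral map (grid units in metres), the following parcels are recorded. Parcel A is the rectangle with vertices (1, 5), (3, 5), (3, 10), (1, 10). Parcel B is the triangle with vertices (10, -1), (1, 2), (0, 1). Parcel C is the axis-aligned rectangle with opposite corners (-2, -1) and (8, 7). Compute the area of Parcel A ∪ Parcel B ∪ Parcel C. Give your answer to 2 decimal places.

86.27

By inclusion–exclusion:
Individual areas: |Parcel A| = 10, |Parcel B| = 6, |Parcel C| = 80.
|Parcel A∩Parcel B| = 0.
|Parcel A∩Parcel C|: x∈[1,3], y∈[5,7] → 2·2 = 4.
|Parcel B∩Parcel C| = 5.7333.
|Parcel A∩Parcel B∩Parcel C| = 0.
|Parcel A ∪ Parcel B ∪ Parcel C| = 96 − 9.7333 + 0 = 86.27.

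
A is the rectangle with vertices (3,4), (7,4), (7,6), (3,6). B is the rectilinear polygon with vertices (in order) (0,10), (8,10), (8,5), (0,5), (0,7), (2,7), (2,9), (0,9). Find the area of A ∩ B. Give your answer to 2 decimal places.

4.00

The intersection is the polygon with vertices (3,6), (7,6), (7,5), (3,5).
By the shoelace formula its area is 4.00.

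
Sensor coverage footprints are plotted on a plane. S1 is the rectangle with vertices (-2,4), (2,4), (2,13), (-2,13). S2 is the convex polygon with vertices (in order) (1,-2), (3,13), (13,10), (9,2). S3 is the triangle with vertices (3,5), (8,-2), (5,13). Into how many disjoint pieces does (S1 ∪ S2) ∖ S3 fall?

2

(S1 ∪ S2) ∖ S3 splits into 2 disjoint pieces (area 66.7655, area 46.2747).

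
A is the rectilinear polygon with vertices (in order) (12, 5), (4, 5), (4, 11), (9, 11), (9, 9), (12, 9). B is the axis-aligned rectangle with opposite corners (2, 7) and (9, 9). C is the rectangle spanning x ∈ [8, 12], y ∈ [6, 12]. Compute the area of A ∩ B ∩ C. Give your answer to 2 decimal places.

2.00

The intersection is the polygon with vertices (9,9), (9,7), (8,7), (8,9).
By the shoelace formula its area is 2.00.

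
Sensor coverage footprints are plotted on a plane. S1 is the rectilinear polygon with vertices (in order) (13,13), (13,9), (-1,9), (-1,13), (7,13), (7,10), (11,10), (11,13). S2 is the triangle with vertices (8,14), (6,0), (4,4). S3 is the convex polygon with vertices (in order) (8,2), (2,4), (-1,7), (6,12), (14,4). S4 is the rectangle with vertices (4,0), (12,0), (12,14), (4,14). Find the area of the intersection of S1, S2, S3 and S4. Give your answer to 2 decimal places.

The intersection is the polygon with vertices (7,11), (7,10), (7.429,10), (7.286,9), (6,9), (6.857,11.143).
By the shoelace formula its area is 1.57.

1.57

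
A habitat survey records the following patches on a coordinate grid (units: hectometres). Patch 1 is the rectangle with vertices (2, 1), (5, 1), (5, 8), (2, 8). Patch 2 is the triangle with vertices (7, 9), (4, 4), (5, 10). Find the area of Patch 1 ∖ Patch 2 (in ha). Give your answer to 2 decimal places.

19.17

|Patch 1| = 21, |Patch 1∩Patch 2| = 1.8333.
|Patch 1 ∖ Patch 2| = |Patch 1| − |Patch 1∩Patch 2| = 21 − 1.8333 = 19.17.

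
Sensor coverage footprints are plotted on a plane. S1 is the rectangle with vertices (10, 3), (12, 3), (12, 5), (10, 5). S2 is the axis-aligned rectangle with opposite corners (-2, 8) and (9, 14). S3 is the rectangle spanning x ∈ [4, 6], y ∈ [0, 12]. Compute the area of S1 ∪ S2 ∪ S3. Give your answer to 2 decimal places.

86.00

By inclusion–exclusion:
Individual areas: |S1| = 4, |S2| = 66, |S3| = 24.
|S1∩S2| = 0 (no overlap).
|S1∩S3| = 0 (no overlap).
|S2∩S3|: x∈[4,6], y∈[8,12] → 2·4 = 8.
|S1∩S2∩S3| = 0.
|S1 ∪ S2 ∪ S3| = 94 − 8 + 0 = 86.00.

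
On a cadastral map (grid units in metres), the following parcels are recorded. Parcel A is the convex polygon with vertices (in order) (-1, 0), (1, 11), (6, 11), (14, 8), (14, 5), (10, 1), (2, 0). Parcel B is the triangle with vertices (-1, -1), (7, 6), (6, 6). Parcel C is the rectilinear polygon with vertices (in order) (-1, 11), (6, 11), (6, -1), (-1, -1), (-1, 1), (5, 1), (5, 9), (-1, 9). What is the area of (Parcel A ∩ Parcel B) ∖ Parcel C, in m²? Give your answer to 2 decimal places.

|Parcel A ∩ Parcel B| = 3.4286.
|(Parcel A ∩ Parcel B) ∩ Parcel C| = 1.0268.
|(Parcel A ∩ Parcel B) ∖ Parcel C| = 3.4286 − 1.0268 = 2.40.

2.40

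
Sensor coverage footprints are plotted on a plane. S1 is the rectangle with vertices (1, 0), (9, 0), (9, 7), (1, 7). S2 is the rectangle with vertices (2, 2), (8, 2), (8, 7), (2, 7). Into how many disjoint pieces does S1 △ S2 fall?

S1 △ S2 is a single connected region.

1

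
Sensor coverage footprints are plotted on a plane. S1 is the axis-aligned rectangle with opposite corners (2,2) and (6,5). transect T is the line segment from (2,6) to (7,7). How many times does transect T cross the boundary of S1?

0

The segment lies entirely outside S1 and never meets its boundary.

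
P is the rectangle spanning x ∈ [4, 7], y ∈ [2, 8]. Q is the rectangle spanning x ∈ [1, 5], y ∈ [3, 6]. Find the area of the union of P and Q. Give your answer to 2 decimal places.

27.00

By inclusion–exclusion:
Individual areas: |P| = 18, |Q| = 12.
|P∩Q|: x∈[4,5], y∈[3,6] → 1·3 = 3.
|P ∪ Q| = 30 − 3 = 27.00.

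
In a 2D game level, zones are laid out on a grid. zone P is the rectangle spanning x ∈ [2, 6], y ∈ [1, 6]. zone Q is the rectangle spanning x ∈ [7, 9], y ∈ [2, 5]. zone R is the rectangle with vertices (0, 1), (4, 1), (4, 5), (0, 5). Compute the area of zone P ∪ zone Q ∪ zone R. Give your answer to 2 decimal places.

34.00

By inclusion–exclusion:
Individual areas: |zone P| = 20, |zone Q| = 6, |zone R| = 16.
|zone P∩zone Q| = 0 (no overlap).
|zone P∩zone R|: x∈[2,4], y∈[1,5] → 2·4 = 8.
|zone Q∩zone R| = 0 (no overlap).
|zone P∩zone Q∩zone R| = 0.
|zone P ∪ zone Q ∪ zone R| = 42 − 8 + 0 = 34.00.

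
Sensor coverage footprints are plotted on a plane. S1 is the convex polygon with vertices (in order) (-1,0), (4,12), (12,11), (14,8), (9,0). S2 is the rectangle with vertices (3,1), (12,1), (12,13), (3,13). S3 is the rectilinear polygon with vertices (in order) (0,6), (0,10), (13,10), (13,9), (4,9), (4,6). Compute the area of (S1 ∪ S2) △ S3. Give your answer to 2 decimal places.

|S1 ∪ S2| = 139.7125.
|(S1 ∪ S2) ∩ S3| = 15.6167.
|(S1 ∪ S2) △ S3| = 139.7125 + 25 − 31.2333 = 133.48.

133.48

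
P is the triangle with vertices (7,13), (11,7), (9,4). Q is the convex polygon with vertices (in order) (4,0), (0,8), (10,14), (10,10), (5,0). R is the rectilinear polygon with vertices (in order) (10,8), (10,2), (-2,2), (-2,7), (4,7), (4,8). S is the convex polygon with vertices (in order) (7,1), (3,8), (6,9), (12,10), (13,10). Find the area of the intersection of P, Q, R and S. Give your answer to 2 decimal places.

The intersection is the polygon with vertices (8.111,8), (9,8), (8.385,6.769).
By the shoelace formula its area is 0.55.

0.55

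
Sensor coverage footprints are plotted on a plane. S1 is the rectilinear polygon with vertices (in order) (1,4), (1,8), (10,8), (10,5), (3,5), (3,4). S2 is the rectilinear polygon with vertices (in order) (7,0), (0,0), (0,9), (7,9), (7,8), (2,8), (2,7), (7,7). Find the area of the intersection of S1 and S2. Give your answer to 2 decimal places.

15.00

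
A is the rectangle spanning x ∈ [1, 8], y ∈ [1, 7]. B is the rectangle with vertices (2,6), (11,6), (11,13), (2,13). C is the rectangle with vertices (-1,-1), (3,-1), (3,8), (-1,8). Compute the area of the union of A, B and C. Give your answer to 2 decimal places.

122.00

By inclusion–exclusion:
Individual areas: |A| = 42, |B| = 63, |C| = 36.
|A∩B|: x∈[2,8], y∈[6,7] → 6·1 = 6.
|A∩C|: x∈[1,3], y∈[1,7] → 2·6 = 12.
|B∩C|: x∈[2,3], y∈[6,8] → 1·2 = 2.
|A∩B∩C| = 1.
|A ∪ B ∪ C| = 141 − 20 + 1 = 122.00.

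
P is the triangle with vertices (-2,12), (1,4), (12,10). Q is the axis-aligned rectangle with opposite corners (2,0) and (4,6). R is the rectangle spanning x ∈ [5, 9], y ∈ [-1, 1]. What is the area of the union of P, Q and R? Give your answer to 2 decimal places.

71.18

By inclusion–exclusion:
Individual areas: |P| = 53, |Q| = 12, |R| = 8.
|P∩Q| = 1.8182.
|P∩R| = 0.
|Q∩R| = 0 (no overlap).
|P∩Q∩R| = 0.
|P ∪ Q ∪ R| = 73 − 1.8182 + 0 = 71.18.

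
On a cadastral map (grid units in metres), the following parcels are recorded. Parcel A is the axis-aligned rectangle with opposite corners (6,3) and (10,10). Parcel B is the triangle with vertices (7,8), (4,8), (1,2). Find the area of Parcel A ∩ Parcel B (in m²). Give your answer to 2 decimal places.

The intersection is the polygon with vertices (6,8), (7,8), (6,7).
By the shoelace formula its area is 0.50.

0.50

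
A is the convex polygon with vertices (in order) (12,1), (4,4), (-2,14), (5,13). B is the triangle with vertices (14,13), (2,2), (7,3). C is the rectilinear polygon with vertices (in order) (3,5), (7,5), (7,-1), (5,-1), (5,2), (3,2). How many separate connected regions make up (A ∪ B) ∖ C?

(A ∪ B) ∖ C splits into 2 disjoint pieces (area 0.3583, area 71.8809).

2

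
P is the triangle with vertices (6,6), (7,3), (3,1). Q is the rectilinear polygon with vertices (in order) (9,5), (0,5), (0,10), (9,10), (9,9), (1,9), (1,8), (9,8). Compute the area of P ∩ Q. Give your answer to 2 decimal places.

The intersection is the polygon with vertices (6.333,5), (5.4,5), (6,6).
By the shoelace formula its area is 0.47.

0.47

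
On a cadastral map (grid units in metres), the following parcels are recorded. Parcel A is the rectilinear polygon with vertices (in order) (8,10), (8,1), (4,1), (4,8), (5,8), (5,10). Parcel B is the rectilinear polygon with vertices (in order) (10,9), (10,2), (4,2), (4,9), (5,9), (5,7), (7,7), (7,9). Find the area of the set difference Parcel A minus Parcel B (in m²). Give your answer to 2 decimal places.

11.00

|Parcel A| = 34, |Parcel A∩Parcel B| = 23.
|Parcel A ∖ Parcel B| = |Parcel A| − |Parcel A∩Parcel B| = 34 − 23 = 11.00.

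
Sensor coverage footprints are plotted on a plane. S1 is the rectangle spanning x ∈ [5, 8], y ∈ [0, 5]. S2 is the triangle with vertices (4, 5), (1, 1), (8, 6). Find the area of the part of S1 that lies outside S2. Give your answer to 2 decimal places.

14.09

|S1| = 15, |S1∩S2| = 0.9143.
|S1 ∖ S2| = |S1| − |S1∩S2| = 15 − 0.9143 = 14.09.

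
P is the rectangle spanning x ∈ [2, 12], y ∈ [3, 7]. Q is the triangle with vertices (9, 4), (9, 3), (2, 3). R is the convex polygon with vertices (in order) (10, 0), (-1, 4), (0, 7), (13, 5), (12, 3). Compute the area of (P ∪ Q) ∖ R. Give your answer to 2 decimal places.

|P ∪ Q| = 40.
|(P ∪ Q) ∩ R| = 29.2308.
|(P ∪ Q) ∖ R| = 40 − 29.2308 = 10.77.

10.77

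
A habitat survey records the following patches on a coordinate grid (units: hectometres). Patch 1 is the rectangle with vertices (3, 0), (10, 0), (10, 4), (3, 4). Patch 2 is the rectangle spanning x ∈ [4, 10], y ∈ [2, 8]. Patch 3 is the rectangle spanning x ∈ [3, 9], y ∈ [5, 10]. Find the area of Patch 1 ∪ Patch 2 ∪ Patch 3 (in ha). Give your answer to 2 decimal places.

67.00

By inclusion–exclusion:
Individual areas: |Patch 1| = 28, |Patch 2| = 36, |Patch 3| = 30.
|Patch 1∩Patch 2|: x∈[4,10], y∈[2,4] → 6·2 = 12.
|Patch 1∩Patch 3| = 0 (no overlap).
|Patch 2∩Patch 3|: x∈[4,9], y∈[5,8] → 5·3 = 15.
|Patch 1∩Patch 2∩Patch 3| = 0.
|Patch 1 ∪ Patch 2 ∪ Patch 3| = 94 − 27 + 0 = 67.00.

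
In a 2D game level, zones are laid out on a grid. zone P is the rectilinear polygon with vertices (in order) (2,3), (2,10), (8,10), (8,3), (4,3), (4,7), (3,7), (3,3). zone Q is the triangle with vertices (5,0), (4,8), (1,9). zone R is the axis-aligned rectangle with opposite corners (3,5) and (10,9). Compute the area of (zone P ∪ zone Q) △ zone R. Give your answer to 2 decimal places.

|zone P ∪ zone Q| = 43.8958.
|(zone P ∪ zone Q) ∩ zone R| = 20.
|(zone P ∪ zone Q) △ zone R| = 43.8958 + 28 − 40 = 31.90.

31.90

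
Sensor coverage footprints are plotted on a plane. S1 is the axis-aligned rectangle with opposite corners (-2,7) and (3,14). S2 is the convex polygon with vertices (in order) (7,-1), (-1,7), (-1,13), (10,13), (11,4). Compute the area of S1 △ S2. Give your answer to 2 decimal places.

|S1| = 35, |S2| = 121.5, |S1∩S2| = 24.
|S1 △ S2| = |S1| + |S2| − 2·|S1∩S2| = 35 + 121.5 − 48 = 108.50.

108.50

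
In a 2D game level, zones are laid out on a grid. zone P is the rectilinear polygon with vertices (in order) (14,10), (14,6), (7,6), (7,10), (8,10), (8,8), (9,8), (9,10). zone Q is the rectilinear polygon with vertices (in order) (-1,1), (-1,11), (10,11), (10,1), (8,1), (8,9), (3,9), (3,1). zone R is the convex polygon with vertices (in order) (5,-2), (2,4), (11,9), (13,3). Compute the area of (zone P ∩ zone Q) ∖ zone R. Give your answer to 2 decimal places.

|zone P ∩ zone Q| = 7.
|(zone P ∩ zone Q) ∩ zone R| = 3.7778.
|(zone P ∩ zone Q) ∖ zone R| = 7 − 3.7778 = 3.22.

3.22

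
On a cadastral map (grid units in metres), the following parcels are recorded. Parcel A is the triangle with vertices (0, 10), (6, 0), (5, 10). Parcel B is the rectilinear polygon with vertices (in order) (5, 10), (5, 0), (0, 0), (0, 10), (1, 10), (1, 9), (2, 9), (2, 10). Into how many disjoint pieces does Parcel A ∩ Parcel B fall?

Parcel A ∩ Parcel B is a single connected region.

1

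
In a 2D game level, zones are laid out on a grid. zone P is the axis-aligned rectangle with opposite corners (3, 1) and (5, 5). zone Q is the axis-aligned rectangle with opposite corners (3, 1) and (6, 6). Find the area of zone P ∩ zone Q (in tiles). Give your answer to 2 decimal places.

8.00

|zone P∩zone Q|: x∈[3,5], y∈[1,5] → 2·4 = 8.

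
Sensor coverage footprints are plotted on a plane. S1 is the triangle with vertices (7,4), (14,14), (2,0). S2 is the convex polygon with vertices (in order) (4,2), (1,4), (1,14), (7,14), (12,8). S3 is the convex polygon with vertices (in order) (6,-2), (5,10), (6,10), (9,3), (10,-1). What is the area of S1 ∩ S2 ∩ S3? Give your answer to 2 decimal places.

3.14

The intersection is the polygon with vertices (5.569,3.176), (5.494,4.076), (7.524,6.444), (7.975,5.392), (7.368,4.526).
By the shoelace formula its area is 3.14.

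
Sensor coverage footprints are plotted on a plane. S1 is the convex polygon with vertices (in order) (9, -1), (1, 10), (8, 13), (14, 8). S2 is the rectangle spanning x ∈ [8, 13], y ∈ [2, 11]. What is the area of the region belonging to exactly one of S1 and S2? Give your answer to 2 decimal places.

60.43

|S1| = 90, |S2| = 45, |S1∩S2| = 37.2833.
|S1 △ S2| = |S1| + |S2| − 2·|S1∩S2| = 90 + 45 − 74.5667 = 60.43.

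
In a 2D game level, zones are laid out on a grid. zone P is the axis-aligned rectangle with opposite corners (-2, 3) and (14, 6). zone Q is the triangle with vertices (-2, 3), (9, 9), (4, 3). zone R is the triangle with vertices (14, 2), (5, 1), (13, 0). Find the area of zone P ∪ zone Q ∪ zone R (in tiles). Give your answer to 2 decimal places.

61.00

By inclusion–exclusion:
Individual areas: |zone P| = 48, |zone Q| = 18, |zone R| = 8.5.
|zone P∩zone Q| = 13.5.
|zone P∩zone R| = 0.
|zone Q∩zone R| = 0.
|zone P∩zone Q∩zone R| = 0.
|zone P ∪ zone Q ∪ zone R| = 74.5 − 13.5 + 0 = 61.00.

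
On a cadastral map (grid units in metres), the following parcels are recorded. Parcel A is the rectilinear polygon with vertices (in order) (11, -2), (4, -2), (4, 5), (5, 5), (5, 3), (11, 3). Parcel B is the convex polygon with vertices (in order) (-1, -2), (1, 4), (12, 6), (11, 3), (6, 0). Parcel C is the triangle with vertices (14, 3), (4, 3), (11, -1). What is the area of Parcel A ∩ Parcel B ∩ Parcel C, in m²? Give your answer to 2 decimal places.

The intersection is the polygon with vertices (11,3), (7.585,0.951), (4,3), (5,3).
By the shoelace formula its area is 7.17.

7.17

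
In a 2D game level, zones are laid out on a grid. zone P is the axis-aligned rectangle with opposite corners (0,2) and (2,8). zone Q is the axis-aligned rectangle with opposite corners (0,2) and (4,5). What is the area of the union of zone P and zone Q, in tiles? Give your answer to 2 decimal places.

By inclusion–exclusion:
Individual areas: |zone P| = 12, |zone Q| = 12.
|zone P∩zone Q|: x∈[0,2], y∈[2,5] → 2·3 = 6.
|zone P ∪ zone Q| = 24 − 6 = 18.00.

18.00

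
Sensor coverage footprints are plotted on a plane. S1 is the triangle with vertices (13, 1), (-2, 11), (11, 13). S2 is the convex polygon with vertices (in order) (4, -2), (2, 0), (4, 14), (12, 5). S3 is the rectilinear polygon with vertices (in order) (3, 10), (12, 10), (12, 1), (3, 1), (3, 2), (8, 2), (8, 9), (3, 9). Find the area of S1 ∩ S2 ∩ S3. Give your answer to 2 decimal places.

17.93

The intersection is the polygon with vertices (3.429,10), (7.556,10), (12,5), (9.838,3.108), (8,4.333), (8,9), (3.286,9).
By the shoelace formula its area is 17.93.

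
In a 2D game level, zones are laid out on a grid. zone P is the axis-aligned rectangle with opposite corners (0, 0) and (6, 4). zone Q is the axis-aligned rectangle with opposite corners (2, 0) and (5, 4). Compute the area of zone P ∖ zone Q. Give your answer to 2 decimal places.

|zone P∩zone Q|: x∈[2,5], y∈[0,4] → 3·4 = 12.
|zone P| = 24.
|zone P ∖ zone Q| = |zone P| − |zone P∩zone Q| = 24 − 12 = 12.00.

12.00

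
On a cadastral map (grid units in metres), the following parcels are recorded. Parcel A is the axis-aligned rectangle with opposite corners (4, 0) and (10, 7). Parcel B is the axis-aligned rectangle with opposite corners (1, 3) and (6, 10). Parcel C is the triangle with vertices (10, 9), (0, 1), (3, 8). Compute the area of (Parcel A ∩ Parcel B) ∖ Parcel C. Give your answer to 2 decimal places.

4.00

|Parcel A ∩ Parcel B| = 8.
|(Parcel A ∩ Parcel B) ∩ Parcel C| = 4.
|(Parcel A ∩ Parcel B) ∖ Parcel C| = 8 − 4 = 4.00.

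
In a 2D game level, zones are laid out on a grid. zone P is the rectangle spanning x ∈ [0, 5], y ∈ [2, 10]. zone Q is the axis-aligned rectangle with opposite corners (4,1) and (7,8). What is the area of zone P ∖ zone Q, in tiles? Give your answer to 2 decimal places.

|zone P∩zone Q|: x∈[4,5], y∈[2,8] → 1·6 = 6.
|zone P| = 40.
|zone P ∖ zone Q| = |zone P| − |zone P∩zone Q| = 40 − 6 = 34.00.

34.00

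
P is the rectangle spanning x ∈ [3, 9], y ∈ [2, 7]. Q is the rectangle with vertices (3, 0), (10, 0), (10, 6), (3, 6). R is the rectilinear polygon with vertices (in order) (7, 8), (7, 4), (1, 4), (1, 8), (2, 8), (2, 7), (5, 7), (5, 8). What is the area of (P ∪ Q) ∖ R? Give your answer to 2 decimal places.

36.00

|P ∪ Q| = 48.
|(P ∪ Q) ∩ R| = 12.
|(P ∪ Q) ∖ R| = 48 − 12 = 36.00.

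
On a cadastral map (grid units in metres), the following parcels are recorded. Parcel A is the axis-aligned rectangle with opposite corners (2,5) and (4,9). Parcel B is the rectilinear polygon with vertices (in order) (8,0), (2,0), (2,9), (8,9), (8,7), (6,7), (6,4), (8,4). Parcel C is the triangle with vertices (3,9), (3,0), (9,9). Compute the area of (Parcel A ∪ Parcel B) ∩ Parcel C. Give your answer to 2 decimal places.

The region (Parcel A ∪ Parcel B) ∩ Parcel C is the polygon with vertices (8,9), (8,7.5), (7.667,7), (6,7), (6,4.5), (3,0), (3,9), (4,9).
By the shoelace formula its area is 24.17.

24.17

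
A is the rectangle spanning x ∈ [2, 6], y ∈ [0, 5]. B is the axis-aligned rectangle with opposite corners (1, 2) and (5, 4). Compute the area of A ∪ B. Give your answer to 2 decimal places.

By inclusion–exclusion:
Individual areas: |A| = 20, |B| = 8.
|A∩B|: x∈[2,5], y∈[2,4] → 3·2 = 6.
|A ∪ B| = 28 − 6 = 22.00.

22.00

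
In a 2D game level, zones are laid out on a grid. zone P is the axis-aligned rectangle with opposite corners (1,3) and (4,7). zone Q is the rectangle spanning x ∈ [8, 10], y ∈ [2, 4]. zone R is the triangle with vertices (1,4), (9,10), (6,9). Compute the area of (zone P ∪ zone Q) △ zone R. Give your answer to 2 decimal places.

18.75

|zone P ∪ zone Q| = 16.
|(zone P ∪ zone Q) ∩ zone R| = 1.125.
|(zone P ∪ zone Q) △ zone R| = 16 + 5 − 2.25 = 18.75.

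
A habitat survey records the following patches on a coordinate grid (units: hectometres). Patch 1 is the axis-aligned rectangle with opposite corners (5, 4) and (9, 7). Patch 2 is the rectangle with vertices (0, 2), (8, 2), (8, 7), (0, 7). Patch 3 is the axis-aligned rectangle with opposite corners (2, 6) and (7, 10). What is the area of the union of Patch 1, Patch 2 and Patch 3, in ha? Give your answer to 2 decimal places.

58.00

By inclusion–exclusion:
Individual areas: |Patch 1| = 12, |Patch 2| = 40, |Patch 3| = 20.
|Patch 1∩Patch 2|: x∈[5,8], y∈[4,7] → 3·3 = 9.
|Patch 1∩Patch 3|: x∈[5,7], y∈[6,7] → 2·1 = 2.
|Patch 2∩Patch 3|: x∈[2,7], y∈[6,7] → 5·1 = 5.
|Patch 1∩Patch 2∩Patch 3| = 2.
|Patch 1 ∪ Patch 2 ∪ Patch 3| = 72 − 16 + 2 = 58.00.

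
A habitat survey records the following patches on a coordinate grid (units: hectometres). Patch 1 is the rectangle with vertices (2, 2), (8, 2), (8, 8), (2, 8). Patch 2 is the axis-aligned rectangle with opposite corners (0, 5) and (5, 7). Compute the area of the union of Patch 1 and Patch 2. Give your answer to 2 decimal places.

40.00

By inclusion–exclusion:
Individual areas: |Patch 1| = 36, |Patch 2| = 10.
|Patch 1∩Patch 2|: x∈[2,5], y∈[5,7] → 3·2 = 6.
|Patch 1 ∪ Patch 2| = 46 − 6 = 40.00.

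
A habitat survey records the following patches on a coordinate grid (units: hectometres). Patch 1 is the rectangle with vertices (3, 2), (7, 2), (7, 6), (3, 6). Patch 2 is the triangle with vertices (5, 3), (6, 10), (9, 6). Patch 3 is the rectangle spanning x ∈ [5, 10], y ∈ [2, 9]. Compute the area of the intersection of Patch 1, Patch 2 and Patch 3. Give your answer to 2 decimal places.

The intersection is the polygon with vertices (7,4.5), (5,3), (5.429,6), (7,6).
By the shoelace formula its area is 3.86.

3.86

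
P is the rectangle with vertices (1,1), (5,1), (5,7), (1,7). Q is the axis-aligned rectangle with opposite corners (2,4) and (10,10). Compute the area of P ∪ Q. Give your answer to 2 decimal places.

By inclusion–exclusion:
Individual areas: |P| = 24, |Q| = 48.
|P∩Q|: x∈[2,5], y∈[4,7] → 3·3 = 9.
|P ∪ Q| = 72 − 9 = 63.00.

63.00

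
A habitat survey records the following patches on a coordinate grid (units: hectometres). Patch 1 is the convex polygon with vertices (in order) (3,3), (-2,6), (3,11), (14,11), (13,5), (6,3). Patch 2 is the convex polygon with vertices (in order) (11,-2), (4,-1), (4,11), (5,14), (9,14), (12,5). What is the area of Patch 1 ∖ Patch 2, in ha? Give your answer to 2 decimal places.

43.15

|Patch 1| = 96, |Patch 1∩Patch 2| = 52.8511.
|Patch 1 ∖ Patch 2| = |Patch 1| − |Patch 1∩Patch 2| = 96 − 52.8511 = 43.15.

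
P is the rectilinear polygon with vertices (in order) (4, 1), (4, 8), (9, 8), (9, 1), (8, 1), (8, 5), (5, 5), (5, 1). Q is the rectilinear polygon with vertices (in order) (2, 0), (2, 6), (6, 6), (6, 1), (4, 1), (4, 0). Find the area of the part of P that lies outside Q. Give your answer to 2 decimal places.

17.00

|P| = 23, |P∩Q| = 6.
|P ∖ Q| = |P| − |P∩Q| = 23 − 6 = 17.00.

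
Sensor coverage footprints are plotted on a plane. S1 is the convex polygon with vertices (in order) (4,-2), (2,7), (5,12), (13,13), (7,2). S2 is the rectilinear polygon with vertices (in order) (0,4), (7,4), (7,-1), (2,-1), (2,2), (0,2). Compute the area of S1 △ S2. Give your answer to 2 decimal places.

|S1| = 78.5, |S2| = 29, |S1∩S2| = 15.5139.
|S1 △ S2| = |S1| + |S2| − 2·|S1∩S2| = 78.5 + 29 − 31.0278 = 76.47.

76.47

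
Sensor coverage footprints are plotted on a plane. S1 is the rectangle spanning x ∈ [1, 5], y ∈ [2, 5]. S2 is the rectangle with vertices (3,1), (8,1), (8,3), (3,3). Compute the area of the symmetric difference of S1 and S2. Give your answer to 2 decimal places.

|S1∩S2|: x∈[3,5], y∈[2,3] → 2·1 = 2.
|S1 △ S2| = |S1| + |S2| − 2·|S1∩S2| = 12 + 10 − 4 = 18.00.

18.00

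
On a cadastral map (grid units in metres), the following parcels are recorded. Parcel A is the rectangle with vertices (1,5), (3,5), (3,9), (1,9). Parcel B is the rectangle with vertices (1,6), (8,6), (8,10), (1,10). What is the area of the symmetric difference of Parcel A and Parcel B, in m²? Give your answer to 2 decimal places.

24.00

|Parcel A∩Parcel B|: x∈[1,3], y∈[6,9] → 2·3 = 6.
|Parcel A △ Parcel B| = |Parcel A| + |Parcel B| − 2·|Parcel A∩Parcel B| = 8 + 28 − 12 = 24.00.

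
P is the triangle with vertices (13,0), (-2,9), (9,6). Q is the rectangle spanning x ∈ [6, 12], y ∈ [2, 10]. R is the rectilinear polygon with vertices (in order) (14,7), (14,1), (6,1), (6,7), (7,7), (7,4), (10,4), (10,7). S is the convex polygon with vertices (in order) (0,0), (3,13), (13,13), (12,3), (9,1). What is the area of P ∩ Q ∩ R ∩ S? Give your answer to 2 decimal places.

8.42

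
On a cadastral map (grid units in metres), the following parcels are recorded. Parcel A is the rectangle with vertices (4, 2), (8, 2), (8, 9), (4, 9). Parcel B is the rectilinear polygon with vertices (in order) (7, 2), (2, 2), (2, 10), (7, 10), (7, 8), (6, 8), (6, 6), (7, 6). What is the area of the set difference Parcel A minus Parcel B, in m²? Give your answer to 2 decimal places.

|Parcel A| = 28, |Parcel A∩Parcel B| = 19.
|Parcel A ∖ Parcel B| = |Parcel A| − |Parcel A∩Parcel B| = 28 − 19 = 9.00.

9.00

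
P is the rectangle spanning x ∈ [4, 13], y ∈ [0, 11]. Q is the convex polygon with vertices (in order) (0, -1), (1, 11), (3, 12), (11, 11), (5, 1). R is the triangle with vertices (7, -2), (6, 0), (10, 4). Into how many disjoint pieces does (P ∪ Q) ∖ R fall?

(P ∪ Q) ∖ R is a single connected region.

1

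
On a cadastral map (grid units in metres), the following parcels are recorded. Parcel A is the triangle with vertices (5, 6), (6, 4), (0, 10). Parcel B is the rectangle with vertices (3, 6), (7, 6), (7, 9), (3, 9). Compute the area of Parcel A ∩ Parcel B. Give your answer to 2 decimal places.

1.10

The intersection is the polygon with vertices (3,7), (3,7.6), (5,6), (4,6).
By the shoelace formula its area is 1.10.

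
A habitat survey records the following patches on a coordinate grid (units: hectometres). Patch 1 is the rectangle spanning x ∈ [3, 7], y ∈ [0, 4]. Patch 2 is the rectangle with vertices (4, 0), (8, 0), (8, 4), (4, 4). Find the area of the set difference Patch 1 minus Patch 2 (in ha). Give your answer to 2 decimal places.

4.00

|Patch 1∩Patch 2|: x∈[4,7], y∈[0,4] → 3·4 = 12.
|Patch 1| = 16.
|Patch 1 ∖ Patch 2| = |Patch 1| − |Patch 1∩Patch 2| = 16 − 12 = 4.00.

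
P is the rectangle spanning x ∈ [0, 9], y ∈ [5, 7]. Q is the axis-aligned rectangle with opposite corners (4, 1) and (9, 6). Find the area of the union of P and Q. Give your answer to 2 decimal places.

38.00

By inclusion–exclusion:
Individual areas: |P| = 18, |Q| = 25.
|P∩Q|: x∈[4,9], y∈[5,6] → 5·1 = 5.
|P ∪ Q| = 43 − 5 = 38.00.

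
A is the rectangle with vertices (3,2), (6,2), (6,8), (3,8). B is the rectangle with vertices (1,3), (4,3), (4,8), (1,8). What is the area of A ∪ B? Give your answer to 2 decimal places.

28.00

By inclusion–exclusion:
Individual areas: |A| = 18, |B| = 15.
|A∩B|: x∈[3,4], y∈[3,8] → 1·5 = 5.
|A ∪ B| = 33 − 5 = 28.00.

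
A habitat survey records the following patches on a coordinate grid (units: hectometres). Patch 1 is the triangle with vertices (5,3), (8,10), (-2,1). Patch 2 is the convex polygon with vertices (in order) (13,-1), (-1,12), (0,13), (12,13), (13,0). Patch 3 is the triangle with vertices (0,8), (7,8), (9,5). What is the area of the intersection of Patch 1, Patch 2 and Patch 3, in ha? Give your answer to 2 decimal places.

3.19

The intersection is the polygon with vertices (6.25,5.917), (5.16,6.28), (4.523,6.871), (5.778,8), (7,8), (7.087,7.87).
By the shoelace formula its area is 3.19.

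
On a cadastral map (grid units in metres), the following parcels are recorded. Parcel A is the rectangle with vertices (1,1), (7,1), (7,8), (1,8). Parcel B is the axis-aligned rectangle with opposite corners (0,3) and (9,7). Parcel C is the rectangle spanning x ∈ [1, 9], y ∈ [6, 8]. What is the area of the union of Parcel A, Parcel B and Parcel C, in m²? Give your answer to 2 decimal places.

56.00

By inclusion–exclusion:
Individual areas: |Parcel A| = 42, |Parcel B| = 36, |Parcel C| = 16.
|Parcel A∩Parcel B|: x∈[1,7], y∈[3,7] → 6·4 = 24.
|Parcel A∩Parcel C|: x∈[1,7], y∈[6,8] → 6·2 = 12.
|Parcel B∩Parcel C|: x∈[1,9], y∈[6,7] → 8·1 = 8.
|Parcel A∩Parcel B∩Parcel C| = 6.
|Parcel A ∪ Parcel B ∪ Parcel C| = 94 − 44 + 6 = 56.00.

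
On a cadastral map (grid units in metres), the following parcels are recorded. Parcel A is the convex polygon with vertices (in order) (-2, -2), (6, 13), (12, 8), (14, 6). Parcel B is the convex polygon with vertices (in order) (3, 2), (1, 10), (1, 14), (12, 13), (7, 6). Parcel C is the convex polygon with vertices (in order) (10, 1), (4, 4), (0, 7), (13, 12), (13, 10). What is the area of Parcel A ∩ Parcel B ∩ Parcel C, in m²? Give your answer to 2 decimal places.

24.58

The intersection is the polygon with vertices (9.761,9.866), (7,6), (4.667,3.667), (4,4), (2.154,5.385), (2.085,5.66), (3.523,8.355), (9.032,10.474).
By the shoelace formula its area is 24.58.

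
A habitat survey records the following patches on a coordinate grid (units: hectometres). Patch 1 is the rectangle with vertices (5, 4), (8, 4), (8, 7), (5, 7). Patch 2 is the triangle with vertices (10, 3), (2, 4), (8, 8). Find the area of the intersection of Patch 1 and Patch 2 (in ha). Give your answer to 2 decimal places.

8.25

The intersection is the polygon with vertices (8,7), (8,4), (5,4), (5,6), (6.5,7).
By the shoelace formula its area is 8.25.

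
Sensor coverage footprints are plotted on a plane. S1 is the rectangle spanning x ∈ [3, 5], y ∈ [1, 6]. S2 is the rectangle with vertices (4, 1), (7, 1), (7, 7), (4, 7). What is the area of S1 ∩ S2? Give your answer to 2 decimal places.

|S1∩S2|: x∈[4,5], y∈[1,6] → 1·5 = 5.

5.00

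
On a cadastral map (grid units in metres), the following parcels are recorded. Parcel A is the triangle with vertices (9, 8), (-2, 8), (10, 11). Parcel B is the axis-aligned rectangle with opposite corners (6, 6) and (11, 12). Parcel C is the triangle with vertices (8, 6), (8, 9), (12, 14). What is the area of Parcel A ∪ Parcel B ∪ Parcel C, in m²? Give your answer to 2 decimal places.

By inclusion–exclusion:
Individual areas: |Parcel A| = 16.5, |Parcel B| = 30, |Parcel C| = 6.
|Parcel A∩Parcel B| = 8.5.
|Parcel A∩Parcel C| = 2.875.
|Parcel B∩Parcel C| = 5.4.
|Parcel A∩Parcel B∩Parcel C| = 2.875.
|Parcel A ∪ Parcel B ∪ Parcel C| = 52.5 − 16.775 + 2.875 = 38.60.

38.60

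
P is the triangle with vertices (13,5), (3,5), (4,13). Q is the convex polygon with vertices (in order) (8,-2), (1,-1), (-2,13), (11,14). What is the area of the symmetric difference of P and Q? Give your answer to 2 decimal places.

120.36

|P| = 40, |Q| = 150, |P∩Q| = 34.8199.
|P △ Q| = |P| + |Q| − 2·|P∩Q| = 40 + 150 − 69.6399 = 120.36.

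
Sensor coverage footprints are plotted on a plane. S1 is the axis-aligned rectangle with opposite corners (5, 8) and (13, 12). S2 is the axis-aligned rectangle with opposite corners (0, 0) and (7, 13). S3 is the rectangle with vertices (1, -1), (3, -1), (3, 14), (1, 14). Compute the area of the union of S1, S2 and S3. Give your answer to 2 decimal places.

119.00

By inclusion–exclusion:
Individual areas: |S1| = 32, |S2| = 91, |S3| = 30.
|S1∩S2|: x∈[5,7], y∈[8,12] → 2·4 = 8.
|S1∩S3| = 0 (no overlap).
|S2∩S3|: x∈[1,3], y∈[0,13] → 2·13 = 26.
|S1∩S2∩S3| = 0.
|S1 ∪ S2 ∪ S3| = 153 − 34 + 0 = 119.00.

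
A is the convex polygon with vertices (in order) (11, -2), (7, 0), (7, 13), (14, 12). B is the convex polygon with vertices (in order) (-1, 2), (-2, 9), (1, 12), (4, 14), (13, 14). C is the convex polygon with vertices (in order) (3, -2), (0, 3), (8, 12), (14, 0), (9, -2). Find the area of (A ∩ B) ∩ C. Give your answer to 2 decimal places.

The region (A ∩ B) ∩ C is the polygon with vertices (7,8.857), (7,10.875), (8,12), (8.8,10.4).
By the shoelace formula its area is 3.07.

3.07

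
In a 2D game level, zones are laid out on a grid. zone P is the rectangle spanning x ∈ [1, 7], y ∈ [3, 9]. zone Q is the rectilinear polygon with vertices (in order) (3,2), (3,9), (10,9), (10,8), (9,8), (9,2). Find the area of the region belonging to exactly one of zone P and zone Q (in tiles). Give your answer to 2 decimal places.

|zone P| = 36, |zone Q| = 43, |zone P∩zone Q| = 24.
|zone P △ zone Q| = |zone P| + |zone Q| − 2·|zone P∩zone Q| = 36 + 43 − 48 = 31.00.

31.00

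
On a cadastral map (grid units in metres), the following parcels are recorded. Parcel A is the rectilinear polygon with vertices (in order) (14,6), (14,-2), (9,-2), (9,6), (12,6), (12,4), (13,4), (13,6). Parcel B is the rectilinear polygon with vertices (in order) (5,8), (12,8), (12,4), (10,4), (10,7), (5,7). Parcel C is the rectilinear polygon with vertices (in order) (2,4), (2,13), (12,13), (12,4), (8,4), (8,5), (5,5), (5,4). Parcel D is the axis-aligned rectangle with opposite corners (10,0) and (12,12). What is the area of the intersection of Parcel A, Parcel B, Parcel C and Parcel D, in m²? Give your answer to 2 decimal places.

The intersection is the polygon with vertices (10,4), (10,6), (12,6), (12,4).
By the shoelace formula its area is 4.00.

4.00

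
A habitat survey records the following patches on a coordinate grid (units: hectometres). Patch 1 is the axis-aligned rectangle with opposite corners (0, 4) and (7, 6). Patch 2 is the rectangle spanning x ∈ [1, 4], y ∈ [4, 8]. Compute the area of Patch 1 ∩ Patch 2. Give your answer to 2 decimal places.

|Patch 1∩Patch 2|: x∈[1,4], y∈[4,6] → 3·2 = 6.

6.00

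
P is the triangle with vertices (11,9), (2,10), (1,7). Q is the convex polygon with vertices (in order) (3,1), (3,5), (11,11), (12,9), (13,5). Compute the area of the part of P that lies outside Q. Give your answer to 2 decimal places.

12.69

|P| = 14, |P∩Q| = 1.3138.
|P ∖ Q| = |P| − |P∩Q| = 14 − 1.3138 = 12.69.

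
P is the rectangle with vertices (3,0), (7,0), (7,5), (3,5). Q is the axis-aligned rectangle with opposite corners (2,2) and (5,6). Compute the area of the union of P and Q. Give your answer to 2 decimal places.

26.00

By inclusion–exclusion:
Individual areas: |P| = 20, |Q| = 12.
|P∩Q|: x∈[3,5], y∈[2,5] → 2·3 = 6.
|P ∪ Q| = 32 − 6 = 26.00.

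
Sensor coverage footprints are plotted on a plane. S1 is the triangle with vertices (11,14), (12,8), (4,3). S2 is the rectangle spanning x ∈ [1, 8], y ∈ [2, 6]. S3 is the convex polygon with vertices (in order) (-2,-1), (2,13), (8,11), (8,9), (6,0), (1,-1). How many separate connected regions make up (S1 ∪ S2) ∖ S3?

(S1 ∪ S2) ∖ S3 is a single connected region.

1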